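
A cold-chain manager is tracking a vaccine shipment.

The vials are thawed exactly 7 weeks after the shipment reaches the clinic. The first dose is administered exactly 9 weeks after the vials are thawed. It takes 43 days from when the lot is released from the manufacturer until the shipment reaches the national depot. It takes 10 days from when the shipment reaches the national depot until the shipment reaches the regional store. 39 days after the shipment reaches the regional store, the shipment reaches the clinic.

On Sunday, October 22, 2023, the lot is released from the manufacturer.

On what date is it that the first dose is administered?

Monday, May 13, 2024

The lot is released from the manufacturer: Oct 22, 2023.
The shipment reaches the national depot: Oct 22, 2023 + 43 days = Dec 4, 2023.
The shipment reaches the regional store: Dec 4, 2023 + 10 days = Dec 14, 2023.
The shipment reaches the clinic: Dec 14, 2023 + 39 days = Jan 22, 2024.
The vials are thawed: Jan 22, 2024 + 7 weeks = Mar 11, 2024.
The first dose is administered: Mar 11, 2024 + 9 weeks = May 13, 2024.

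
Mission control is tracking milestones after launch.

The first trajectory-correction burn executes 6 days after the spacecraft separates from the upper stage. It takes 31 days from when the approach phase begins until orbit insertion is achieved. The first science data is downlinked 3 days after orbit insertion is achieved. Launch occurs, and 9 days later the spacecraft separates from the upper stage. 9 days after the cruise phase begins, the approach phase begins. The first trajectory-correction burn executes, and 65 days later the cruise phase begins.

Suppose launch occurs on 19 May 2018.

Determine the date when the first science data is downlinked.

19 September 2018

Launch occurs: May 19, 2018.
The spacecraft separates from the upper stage: May 19, 2018 + 9 days = May 28, 2018.
The first trajectory-correction burn executes: May 28, 2018 + 6 days = Jun 3, 2018.
The cruise phase begins: Jun 3, 2018 + 65 days = Aug 7, 2018.
The approach phase begins: Aug 7, 2018 + 9 days = Aug 16, 2018.
Orbit insertion is achieved: Aug 16, 2018 + 31 days = Sep 16, 2018.
The first science data is downlinked: Sep 16, 2018 + 3 days = Sep 19, 2018.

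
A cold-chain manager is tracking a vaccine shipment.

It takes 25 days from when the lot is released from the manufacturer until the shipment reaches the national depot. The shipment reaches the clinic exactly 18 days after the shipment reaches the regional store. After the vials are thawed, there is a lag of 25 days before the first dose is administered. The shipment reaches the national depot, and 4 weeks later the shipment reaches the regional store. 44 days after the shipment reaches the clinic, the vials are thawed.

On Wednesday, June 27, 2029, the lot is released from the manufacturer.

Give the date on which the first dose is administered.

The lot is released from the manufacturer: Jun 27, 2029.
The shipment reaches the national depot: Jun 27, 2029 + 25 days = Jul 22, 2029.
The shipment reaches the regional store: Jul 22, 2029 + 4 weeks = Aug 19, 2029.
The shipment reaches the clinic: Aug 19, 2029 + 18 days = Sep 6, 2029.
The vials are thawed: Sep 6, 2029 + 44 days = Oct 20, 2029.
The first dose is administered: Oct 20, 2029 + 25 days = Nov 14, 2029.

Wednesday, November 14, 2029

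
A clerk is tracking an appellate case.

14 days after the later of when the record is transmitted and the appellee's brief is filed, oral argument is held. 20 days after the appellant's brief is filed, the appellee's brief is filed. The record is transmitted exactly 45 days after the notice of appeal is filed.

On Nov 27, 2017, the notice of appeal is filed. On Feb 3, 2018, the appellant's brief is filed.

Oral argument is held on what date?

Mar 9, 2018

The notice of appeal is filed: Nov 27, 2017.
The record is transmitted: Nov 27, 2017 + 45 days = Jan 11, 2018.
The appellant's brief is filed: Feb 3, 2018.
The appellee's brief is filed: Feb 3, 2018 + 20 days = Feb 23, 2018.
Both prerequisites met — the record is transmitted (Jan 11, 2018), the appellee's brief is filed (Feb 23, 2018); the later is Feb 23, 2018.
Oral argument is held: Feb 23, 2018 + 14 days = Mar 9, 2018.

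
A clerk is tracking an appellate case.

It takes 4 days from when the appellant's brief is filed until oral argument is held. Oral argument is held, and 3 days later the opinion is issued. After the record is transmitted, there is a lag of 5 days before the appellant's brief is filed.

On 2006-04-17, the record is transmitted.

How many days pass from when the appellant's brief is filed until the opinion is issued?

Causal path: the appellant's brief is filed → oral argument is held → the opinion is issued.
Total delay along the path: 4 + 3 = 7 days.

7 days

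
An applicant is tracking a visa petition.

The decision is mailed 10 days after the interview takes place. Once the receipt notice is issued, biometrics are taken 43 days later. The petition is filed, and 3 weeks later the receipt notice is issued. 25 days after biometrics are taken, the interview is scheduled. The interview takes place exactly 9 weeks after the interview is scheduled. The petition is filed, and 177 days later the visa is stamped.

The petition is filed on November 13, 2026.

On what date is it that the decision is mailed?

April 24, 2027

The petition is filed: Nov 13, 2026.
The receipt notice is issued: Nov 13, 2026 + 3 weeks = Dec 4, 2026.
Biometrics are taken: Dec 4, 2026 + 43 days = Jan 16, 2027.
The interview is scheduled: Jan 16, 2027 + 25 days = Feb 10, 2027.
The interview takes place: Feb 10, 2027 + 9 weeks = Apr 14, 2027.
The decision is mailed: Apr 14, 2027 + 10 days = Apr 24, 2027.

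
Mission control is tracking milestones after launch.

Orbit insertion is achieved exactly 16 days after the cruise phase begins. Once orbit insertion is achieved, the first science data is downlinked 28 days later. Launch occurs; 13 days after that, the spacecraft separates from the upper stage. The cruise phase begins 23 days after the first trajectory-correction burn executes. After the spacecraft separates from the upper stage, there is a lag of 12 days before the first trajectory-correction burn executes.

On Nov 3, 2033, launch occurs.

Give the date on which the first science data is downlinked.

Feb 3, 2034

Launch occurs: Nov 3, 2033.
The spacecraft separates from the upper stage: Nov 3, 2033 + 13 days = Nov 16, 2033.
The first trajectory-correction burn executes: Nov 16, 2033 + 12 days = Nov 28, 2033.
The cruise phase begins: Nov 28, 2033 + 23 days = Dec 21, 2033.
Orbit insertion is achieved: Dec 21, 2033 + 16 days = Jan 6, 2034.
The first science data is downlinked: Jan 6, 2034 + 28 days = Feb 3, 2034.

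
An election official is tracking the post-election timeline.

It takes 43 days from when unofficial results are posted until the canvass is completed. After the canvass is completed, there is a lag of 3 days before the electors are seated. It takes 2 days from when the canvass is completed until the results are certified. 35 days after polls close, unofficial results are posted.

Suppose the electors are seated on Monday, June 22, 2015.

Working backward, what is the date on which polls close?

Thursday, April 2, 2015

The electors are seated: Jun 22, 2015.
The canvass is completed: Jun 22, 2015 − 3 days = Jun 19, 2015.
Unofficial results are posted: Jun 19, 2015 − 43 days = May 7, 2015.
Polls close: May 7, 2015 − 35 days = Apr 2, 2015.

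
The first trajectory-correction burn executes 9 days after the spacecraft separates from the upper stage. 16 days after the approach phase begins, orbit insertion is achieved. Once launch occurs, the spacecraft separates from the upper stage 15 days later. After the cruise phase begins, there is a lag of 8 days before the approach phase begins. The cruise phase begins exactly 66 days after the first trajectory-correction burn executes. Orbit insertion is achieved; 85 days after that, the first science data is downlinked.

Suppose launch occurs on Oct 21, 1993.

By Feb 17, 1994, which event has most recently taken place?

Launch occurs: Oct 21, 1993.
The spacecraft separates from the upper stage: Oct 21, 1993 + 15 days = Nov 5, 1993.
The first trajectory-correction burn executes: Nov 5, 1993 + 9 days = Nov 14, 1993.
The cruise phase begins: Nov 14, 1993 + 66 days = Jan 19, 1994.
The approach phase begins: Jan 19, 1994 + 8 days = Jan 27, 1994.
Orbit insertion is achieved: Jan 27, 1994 + 16 days = Feb 12, 1994.
The first science data is downlinked: Feb 12, 1994 + 85 days = May 8, 1994.
Feb 17, 1994 falls between when orbit insertion is achieved (Feb 12, 1994) and when the first science data is downlinked (May 8, 1994).

Orbit insertion is achieved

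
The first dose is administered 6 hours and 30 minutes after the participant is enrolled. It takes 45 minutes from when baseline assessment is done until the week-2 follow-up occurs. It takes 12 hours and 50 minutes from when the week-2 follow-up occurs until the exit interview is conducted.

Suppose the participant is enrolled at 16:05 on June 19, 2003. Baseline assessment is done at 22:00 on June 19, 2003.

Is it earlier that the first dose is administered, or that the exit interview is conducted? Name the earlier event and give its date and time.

The participant is enrolled: 16:05 Jun 19, 2003.
The first dose is administered: 16:05 Jun 19, 2003 + 6h30m = 22:35 Jun 19, 2003.
Baseline assessment is done: 22:00 Jun 19, 2003.
The week-2 follow-up occurs: 22:00 Jun 19, 2003 + 45m = 22:45 Jun 19, 2003.
The exit interview is conducted: 22:45 Jun 19, 2003 + 12h50m = 11:35 Jun 20, 2003.
Comparing: the first dose is administered at 22:35 Jun 19, 2003 vs the exit interview is conducted at 11:35 Jun 20, 2003. Earlier: the first dose is administered.

The first dose is administered — 22:35 on June 19, 2003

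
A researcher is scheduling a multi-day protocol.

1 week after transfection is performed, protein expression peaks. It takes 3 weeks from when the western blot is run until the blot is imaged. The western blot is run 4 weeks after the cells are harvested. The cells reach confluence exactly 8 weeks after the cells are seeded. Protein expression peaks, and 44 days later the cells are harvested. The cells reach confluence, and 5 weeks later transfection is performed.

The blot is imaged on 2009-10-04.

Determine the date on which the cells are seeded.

2009-03-27

The blot is imaged: Oct 4, 2009.
The western blot is run: Oct 4, 2009 − 3 weeks = Sep 13, 2009.
The cells are harvested: Sep 13, 2009 − 4 weeks = Aug 16, 2009.
Protein expression peaks: Aug 16, 2009 − 44 days = Jul 3, 2009.
Transfection is performed: Jul 3, 2009 − 1 week = Jun 26, 2009.
The cells reach confluence: Jun 26, 2009 − 5 weeks = May 22, 2009.
The cells are seeded: May 22, 2009 − 8 weeks = Mar 27, 2009.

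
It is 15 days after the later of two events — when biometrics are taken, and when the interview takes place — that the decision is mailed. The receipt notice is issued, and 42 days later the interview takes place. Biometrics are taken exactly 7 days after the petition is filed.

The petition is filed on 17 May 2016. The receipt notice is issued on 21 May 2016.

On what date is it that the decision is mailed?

The petition is filed: May 17, 2016.
Biometrics are taken: May 17, 2016 + 7 days = May 24, 2016.
The receipt notice is issued: May 21, 2016.
The interview takes place: May 21, 2016 + 42 days = Jul 2, 2016.
Both prerequisites met — biometrics are taken (May 24, 2016), the interview takes place (Jul 2, 2016); the later is Jul 2, 2016.
The decision is mailed: Jul 2, 2016 + 15 days = Jul 17, 2016.

17 July 2016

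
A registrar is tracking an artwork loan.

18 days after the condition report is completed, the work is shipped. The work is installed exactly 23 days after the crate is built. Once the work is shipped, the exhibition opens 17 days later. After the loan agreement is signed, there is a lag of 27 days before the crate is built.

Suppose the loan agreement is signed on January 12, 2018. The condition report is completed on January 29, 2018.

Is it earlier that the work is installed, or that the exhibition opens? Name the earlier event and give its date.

The loan agreement is signed: Jan 12, 2018.
The crate is built: Jan 12, 2018 + 27 days = Feb 8, 2018.
The work is installed: Feb 8, 2018 + 23 days = Mar 3, 2018.
The condition report is completed: Jan 29, 2018.
The work is shipped: Jan 29, 2018 + 18 days = Feb 16, 2018.
The exhibition opens: Feb 16, 2018 + 17 days = Mar 5, 2018.
Comparing: the work is installed on Mar 3, 2018 vs the exhibition opens on Mar 5, 2018. Earlier: the work is installed.

The work is installed — March 3, 2018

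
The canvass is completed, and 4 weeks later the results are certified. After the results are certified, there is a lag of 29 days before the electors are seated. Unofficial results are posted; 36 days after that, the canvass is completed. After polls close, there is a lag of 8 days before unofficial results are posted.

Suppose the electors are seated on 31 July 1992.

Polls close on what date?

The electors are seated: Jul 31, 1992.
The results are certified: Jul 31, 1992 − 29 days = Jul 2, 1992.
The canvass is completed: Jul 2, 1992 − 4 weeks = Jun 4, 1992.
Unofficial results are posted: Jun 4, 1992 − 36 days = Apr 29, 1992.
Polls close: Apr 29, 1992 − 8 days = Apr 21, 1992.

21 April 1992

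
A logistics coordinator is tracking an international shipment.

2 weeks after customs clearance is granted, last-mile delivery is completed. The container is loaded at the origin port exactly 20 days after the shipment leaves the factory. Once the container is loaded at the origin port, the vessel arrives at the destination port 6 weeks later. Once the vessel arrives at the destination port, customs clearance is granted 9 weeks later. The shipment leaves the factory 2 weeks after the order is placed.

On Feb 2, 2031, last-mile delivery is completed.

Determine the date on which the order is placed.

Last-mile delivery is completed: Feb 2, 2031.
Customs clearance is granted: Feb 2, 2031 − 2 weeks = Jan 19, 2031.
The vessel arrives at the destination port: Jan 19, 2031 − 9 weeks = Nov 17, 2030.
The container is loaded at the origin port: Nov 17, 2030 − 6 weeks = Oct 6, 2030.
The shipment leaves the factory: Oct 6, 2030 − 20 days = Sep 16, 2030.
The order is placed: Sep 16, 2030 − 2 weeks = Sep 2, 2030.

Sep 2, 2030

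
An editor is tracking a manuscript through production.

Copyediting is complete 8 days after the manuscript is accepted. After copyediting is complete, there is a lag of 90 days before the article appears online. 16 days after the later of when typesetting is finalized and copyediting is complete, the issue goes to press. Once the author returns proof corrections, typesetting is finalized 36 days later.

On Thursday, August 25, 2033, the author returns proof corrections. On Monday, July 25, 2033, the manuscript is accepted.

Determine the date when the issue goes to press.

Sunday, October 16, 2033

The author returns proof corrections: Aug 25, 2033.
Typesetting is finalized: Aug 25, 2033 + 36 days = Sep 30, 2033.
The manuscript is accepted: Jul 25, 2033.
Copyediting is complete: Jul 25, 2033 + 8 days = Aug 2, 2033.
Both prerequisites met — typesetting is finalized (Sep 30, 2033), copyediting is complete (Aug 2, 2033); the later is Sep 30, 2033.
The issue goes to press: Sep 30, 2033 + 16 days = Oct 16, 2033.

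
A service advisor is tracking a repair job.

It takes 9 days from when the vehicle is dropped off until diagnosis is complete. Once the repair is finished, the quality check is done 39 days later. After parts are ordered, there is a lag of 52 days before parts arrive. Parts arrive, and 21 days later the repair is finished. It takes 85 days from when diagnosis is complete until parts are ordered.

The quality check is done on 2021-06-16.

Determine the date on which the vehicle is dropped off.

The quality check is done: Jun 16, 2021.
The repair is finished: Jun 16, 2021 − 39 days = May 8, 2021.
Parts arrive: May 8, 2021 − 21 days = Apr 17, 2021.
Parts are ordered: Apr 17, 2021 − 52 days = Feb 24, 2021.
Diagnosis is complete: Feb 24, 2021 − 85 days = Dec 1, 2020.
The vehicle is dropped off: Dec 1, 2020 − 9 days = Nov 22, 2020.

2020-11-22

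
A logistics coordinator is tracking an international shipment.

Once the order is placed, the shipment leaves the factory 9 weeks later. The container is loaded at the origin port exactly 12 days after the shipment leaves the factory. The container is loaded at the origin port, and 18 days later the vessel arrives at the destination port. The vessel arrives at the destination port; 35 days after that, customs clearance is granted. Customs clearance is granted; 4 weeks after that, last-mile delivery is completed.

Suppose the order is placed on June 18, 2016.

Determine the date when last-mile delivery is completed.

November 21, 2016

The order is placed: Jun 18, 2016.
The shipment leaves the factory: Jun 18, 2016 + 9 weeks = Aug 20, 2016.
The container is loaded at the origin port: Aug 20, 2016 + 12 days = Sep 1, 2016.
The vessel arrives at the destination port: Sep 1, 2016 + 18 days = Sep 19, 2016.
Customs clearance is granted: Sep 19, 2016 + 35 days = Oct 24, 2016.
Last-mile delivery is completed: Oct 24, 2016 + 4 weeks = Nov 21, 2016.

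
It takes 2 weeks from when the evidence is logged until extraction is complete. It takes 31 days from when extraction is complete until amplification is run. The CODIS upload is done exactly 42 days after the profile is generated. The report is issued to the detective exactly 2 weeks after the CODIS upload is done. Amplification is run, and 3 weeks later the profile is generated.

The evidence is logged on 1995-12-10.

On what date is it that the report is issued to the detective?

The evidence is logged: Dec 10, 1995.
Extraction is complete: Dec 10, 1995 + 2 weeks = Dec 24, 1995.
Amplification is run: Dec 24, 1995 + 31 days = Jan 24, 1996.
The profile is generated: Jan 24, 1996 + 3 weeks = Feb 14, 1996.
The CODIS upload is done: Feb 14, 1996 + 42 days = Mar 27, 1996.
The report is issued to the detective: Mar 27, 1996 + 2 weeks = Apr 10, 1996.

1996-04-10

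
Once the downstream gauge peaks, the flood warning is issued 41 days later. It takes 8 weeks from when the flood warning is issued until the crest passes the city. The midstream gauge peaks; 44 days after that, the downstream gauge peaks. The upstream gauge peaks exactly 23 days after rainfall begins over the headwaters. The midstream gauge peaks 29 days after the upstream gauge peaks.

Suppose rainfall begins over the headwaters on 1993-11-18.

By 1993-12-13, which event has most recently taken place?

The upstream gauge peaks

Rainfall begins over the headwaters: Nov 18, 1993.
The upstream gauge peaks: Nov 18, 1993 + 23 days = Dec 11, 1993.
The midstream gauge peaks: Dec 11, 1993 + 29 days = Jan 9, 1994.
The downstream gauge peaks: Jan 9, 1994 + 44 days = Feb 22, 1994.
The flood warning is issued: Feb 22, 1994 + 41 days = Apr 4, 1994.
The crest passes the city: Apr 4, 1994 + 8 weeks = May 30, 1994.
Dec 13, 1993 falls between when the upstream gauge peaks (Dec 11, 1993) and when the midstream gauge peaks (Jan 9, 1994).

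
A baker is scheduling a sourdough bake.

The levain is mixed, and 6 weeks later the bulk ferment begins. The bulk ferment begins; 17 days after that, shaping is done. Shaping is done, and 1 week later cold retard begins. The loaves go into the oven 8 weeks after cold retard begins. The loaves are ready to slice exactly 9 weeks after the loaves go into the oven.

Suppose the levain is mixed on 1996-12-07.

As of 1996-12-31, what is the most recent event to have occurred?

The levain is mixed: Dec 7, 1996.
The bulk ferment begins: Dec 7, 1996 + 6 weeks = Jan 18, 1997.
Shaping is done: Jan 18, 1997 + 17 days = Feb 4, 1997.
Cold retard begins: Feb 4, 1997 + 1 week = Feb 11, 1997.
The loaves go into the oven: Feb 11, 1997 + 8 weeks = Apr 8, 1997.
The loaves are ready to slice: Apr 8, 1997 + 9 weeks = Jun 10, 1997.
Dec 31, 1996 falls between when the levain is mixed (Dec 7, 1996) and when the bulk ferment begins (Jan 18, 1997).

The levain is mixed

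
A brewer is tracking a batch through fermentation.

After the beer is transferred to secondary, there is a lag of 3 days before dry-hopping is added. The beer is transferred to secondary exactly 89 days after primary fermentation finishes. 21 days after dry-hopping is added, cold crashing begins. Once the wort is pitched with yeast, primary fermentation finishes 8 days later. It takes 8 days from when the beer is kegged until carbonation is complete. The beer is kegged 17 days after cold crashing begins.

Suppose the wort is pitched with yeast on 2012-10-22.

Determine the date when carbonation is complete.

2013-03-17

The wort is pitched with yeast: Oct 22, 2012.
Primary fermentation finishes: Oct 22, 2012 + 8 days = Oct 30, 2012.
The beer is transferred to secondary: Oct 30, 2012 + 89 days = Jan 27, 2013.
Dry-hopping is added: Jan 27, 2013 + 3 days = Jan 30, 2013.
Cold crashing begins: Jan 30, 2013 + 21 days = Feb 20, 2013.
The beer is kegged: Feb 20, 2013 + 17 days = Mar 9, 2013.
Carbonation is complete: Mar 9, 2013 + 8 days = Mar 17, 2013.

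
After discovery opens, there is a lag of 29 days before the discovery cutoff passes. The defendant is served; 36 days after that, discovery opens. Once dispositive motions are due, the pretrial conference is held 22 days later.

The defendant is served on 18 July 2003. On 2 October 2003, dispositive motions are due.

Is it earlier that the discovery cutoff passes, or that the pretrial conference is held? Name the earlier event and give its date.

The defendant is served: Jul 18, 2003.
Discovery opens: Jul 18, 2003 + 36 days = Aug 23, 2003.
The discovery cutoff passes: Aug 23, 2003 + 29 days = Sep 21, 2003.
Dispositive motions are due: Oct 2, 2003.
The pretrial conference is held: Oct 2, 2003 + 22 days = Oct 24, 2003.
Comparing: the discovery cutoff passes on Sep 21, 2003 vs the pretrial conference is held on Oct 24, 2003. Earlier: the discovery cutoff passes.

The discovery cutoff passes — 21 September 2003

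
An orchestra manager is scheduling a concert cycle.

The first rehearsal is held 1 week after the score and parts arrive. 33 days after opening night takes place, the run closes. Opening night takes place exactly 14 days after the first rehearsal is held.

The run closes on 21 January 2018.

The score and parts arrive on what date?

The run closes: Jan 21, 2018.
Opening night takes place: Jan 21, 2018 − 33 days = Dec 19, 2017.
The first rehearsal is held: Dec 19, 2017 − 14 days = Dec 5, 2017.
The score and parts arrive: Dec 5, 2017 − 1 week = Nov 28, 2017.

28 November 2017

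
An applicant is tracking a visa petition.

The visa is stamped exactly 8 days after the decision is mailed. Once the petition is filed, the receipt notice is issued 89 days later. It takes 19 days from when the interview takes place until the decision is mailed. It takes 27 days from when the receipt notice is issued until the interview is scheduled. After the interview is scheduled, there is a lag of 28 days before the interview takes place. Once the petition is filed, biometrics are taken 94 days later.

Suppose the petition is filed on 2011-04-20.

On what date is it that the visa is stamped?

The petition is filed: Apr 20, 2011.
The receipt notice is issued: Apr 20, 2011 + 89 days = Jul 18, 2011.
The interview is scheduled: Jul 18, 2011 + 27 days = Aug 14, 2011.
The interview takes place: Aug 14, 2011 + 28 days = Sep 11, 2011.
The decision is mailed: Sep 11, 2011 + 19 days = Sep 30, 2011.
The visa is stamped: Sep 30, 2011 + 8 days = Oct 8, 2011.

2011-10-08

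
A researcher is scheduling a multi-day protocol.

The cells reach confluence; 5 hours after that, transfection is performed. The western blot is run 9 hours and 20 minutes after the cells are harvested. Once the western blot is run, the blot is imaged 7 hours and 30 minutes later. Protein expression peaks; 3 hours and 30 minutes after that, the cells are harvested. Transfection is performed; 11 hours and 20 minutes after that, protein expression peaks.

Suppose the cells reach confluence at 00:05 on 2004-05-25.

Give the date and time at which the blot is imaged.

12:45 on 2004-05-26

The cells reach confluence: 00:05 May 25, 2004.
Transfection is performed: 00:05 May 25, 2004 + 5h = 05:05 May 25, 2004.
Protein expression peaks: 05:05 May 25, 2004 + 11h20m = 16:25 May 25, 2004.
The cells are harvested: 16:25 May 25, 2004 + 3h30m = 19:55 May 25, 2004.
The western blot is run: 19:55 May 25, 2004 + 9h20m = 05:15 May 26, 2004.
The blot is imaged: 05:15 May 26, 2004 + 7h30m = 12:45 May 26, 2004.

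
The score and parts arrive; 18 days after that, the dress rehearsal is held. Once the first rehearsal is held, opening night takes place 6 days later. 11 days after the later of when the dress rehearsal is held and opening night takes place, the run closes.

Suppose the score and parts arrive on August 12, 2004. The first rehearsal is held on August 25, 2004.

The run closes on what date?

September 11, 2004

The score and parts arrive: Aug 12, 2004.
The dress rehearsal is held: Aug 12, 2004 + 18 days = Aug 30, 2004.
The first rehearsal is held: Aug 25, 2004.
Opening night takes place: Aug 25, 2004 + 6 days = Aug 31, 2004.
Both prerequisites met — the dress rehearsal is held (Aug 30, 2004), opening night takes place (Aug 31, 2004); the later is Aug 31, 2004.
The run closes: Aug 31, 2004 + 11 days = Sep 11, 2004.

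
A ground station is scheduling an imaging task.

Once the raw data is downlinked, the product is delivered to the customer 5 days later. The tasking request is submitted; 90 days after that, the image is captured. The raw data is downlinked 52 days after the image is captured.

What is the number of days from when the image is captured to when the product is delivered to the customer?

Causal path: the image is captured → the raw data is downlinked → the product is delivered to the customer.
Total delay along the path: 52 + 5 = 57 days.

57 days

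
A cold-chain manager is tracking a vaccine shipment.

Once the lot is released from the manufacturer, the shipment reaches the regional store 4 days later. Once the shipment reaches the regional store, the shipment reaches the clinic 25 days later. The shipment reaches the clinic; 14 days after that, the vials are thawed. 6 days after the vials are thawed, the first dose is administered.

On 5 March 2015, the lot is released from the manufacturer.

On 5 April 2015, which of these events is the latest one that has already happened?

The lot is released from the manufacturer: Mar 5, 2015.
The shipment reaches the regional store: Mar 5, 2015 + 4 days = Mar 9, 2015.
The shipment reaches the clinic: Mar 9, 2015 + 25 days = Apr 3, 2015.
The vials are thawed: Apr 3, 2015 + 14 days = Apr 17, 2015.
The first dose is administered: Apr 17, 2015 + 6 days = Apr 23, 2015.
Apr 5, 2015 falls between when the shipment reaches the clinic (Apr 3, 2015) and when the vials are thawed (Apr 17, 2015).

The shipment reaches the clinic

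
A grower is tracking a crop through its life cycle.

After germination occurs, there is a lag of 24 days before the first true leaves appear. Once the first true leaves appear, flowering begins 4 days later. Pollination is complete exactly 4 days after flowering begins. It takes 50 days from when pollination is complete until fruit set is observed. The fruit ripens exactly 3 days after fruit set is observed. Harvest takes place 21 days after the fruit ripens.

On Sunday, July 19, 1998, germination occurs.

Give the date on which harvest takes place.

Monday, November 2, 1998

Germination occurs: Jul 19, 1998.
The first true leaves appear: Jul 19, 1998 + 24 days = Aug 12, 1998.
Flowering begins: Aug 12, 1998 + 4 days = Aug 16, 1998.
Pollination is complete: Aug 16, 1998 + 4 days = Aug 20, 1998.
Fruit set is observed: Aug 20, 1998 + 50 days = Oct 9, 1998.
The fruit ripens: Oct 9, 1998 + 3 days = Oct 12, 1998.
Harvest takes place: Oct 12, 1998 + 21 days = Nov 2, 1998.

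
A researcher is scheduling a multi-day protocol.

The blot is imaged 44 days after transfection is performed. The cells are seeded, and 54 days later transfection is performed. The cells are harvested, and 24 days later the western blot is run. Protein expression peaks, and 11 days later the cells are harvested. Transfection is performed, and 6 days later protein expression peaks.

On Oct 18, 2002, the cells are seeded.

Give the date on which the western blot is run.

The cells are seeded: Oct 18, 2002.
Transfection is performed: Oct 18, 2002 + 54 days = Dec 11, 2002.
Protein expression peaks: Dec 11, 2002 + 6 days = Dec 17, 2002.
The cells are harvested: Dec 17, 2002 + 11 days = Dec 28, 2002.
The western blot is run: Dec 28, 2002 + 24 days = Jan 21, 2003.

Jan 21, 2003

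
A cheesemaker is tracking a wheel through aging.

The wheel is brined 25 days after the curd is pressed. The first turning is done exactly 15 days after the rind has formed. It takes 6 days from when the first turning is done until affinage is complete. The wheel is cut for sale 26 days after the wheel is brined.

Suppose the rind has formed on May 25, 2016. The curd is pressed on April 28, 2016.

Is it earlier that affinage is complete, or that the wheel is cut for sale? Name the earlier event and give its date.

The rind has formed: May 25, 2016.
The first turning is done: May 25, 2016 + 15 days = Jun 9, 2016.
Affinage is complete: Jun 9, 2016 + 6 days = Jun 15, 2016.
The curd is pressed: Apr 28, 2016.
The wheel is brined: Apr 28, 2016 + 25 days = May 23, 2016.
The wheel is cut for sale: May 23, 2016 + 26 days = Jun 18, 2016.
Comparing: affinage is complete on Jun 15, 2016 vs the wheel is cut for sale on Jun 18, 2016. Earlier: affinage is complete.

Affinage is complete — June 15, 2016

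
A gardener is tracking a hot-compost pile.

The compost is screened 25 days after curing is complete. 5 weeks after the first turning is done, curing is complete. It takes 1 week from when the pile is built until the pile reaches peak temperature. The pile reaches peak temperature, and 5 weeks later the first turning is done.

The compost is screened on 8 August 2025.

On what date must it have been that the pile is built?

The compost is screened: Aug 8, 2025.
Curing is complete: Aug 8, 2025 − 25 days = Jul 14, 2025.
The first turning is done: Jul 14, 2025 − 5 weeks = Jun 9, 2025.
The pile reaches peak temperature: Jun 9, 2025 − 5 weeks = May 5, 2025.
The pile is built: May 5, 2025 − 1 week = Apr 28, 2025.

28 April 2025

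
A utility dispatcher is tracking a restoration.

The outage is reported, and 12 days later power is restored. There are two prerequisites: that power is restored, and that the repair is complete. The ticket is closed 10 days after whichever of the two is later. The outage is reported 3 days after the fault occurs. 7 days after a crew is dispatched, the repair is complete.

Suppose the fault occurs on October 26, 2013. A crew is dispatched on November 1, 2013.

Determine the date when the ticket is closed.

The fault occurs: Oct 26, 2013.
The outage is reported: Oct 26, 2013 + 3 days = Oct 29, 2013.
Power is restored: Oct 29, 2013 + 12 days = Nov 10, 2013.
A crew is dispatched: Nov 1, 2013.
The repair is complete: Nov 1, 2013 + 7 days = Nov 8, 2013.
Both prerequisites met — power is restored (Nov 10, 2013), the repair is complete (Nov 8, 2013); the later is Nov 10, 2013.
The ticket is closed: Nov 10, 2013 + 10 days = Nov 20, 2013.

November 20, 2013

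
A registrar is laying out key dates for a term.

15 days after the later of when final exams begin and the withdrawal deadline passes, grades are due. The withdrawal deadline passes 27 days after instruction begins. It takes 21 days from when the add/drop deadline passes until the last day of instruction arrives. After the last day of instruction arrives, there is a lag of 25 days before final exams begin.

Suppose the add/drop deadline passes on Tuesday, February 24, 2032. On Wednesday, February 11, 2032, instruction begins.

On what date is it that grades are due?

Sunday, April 25, 2032

The add/drop deadline passes: Feb 24, 2032.
The last day of instruction arrives: Feb 24, 2032 + 21 days = Mar 16, 2032.
Final exams begin: Mar 16, 2032 + 25 days = Apr 10, 2032.
Instruction begins: Feb 11, 2032.
The withdrawal deadline passes: Feb 11, 2032 + 27 days = Mar 9, 2032.
Both prerequisites met — final exams begin (Apr 10, 2032), the withdrawal deadline passes (Mar 9, 2032); the later is Apr 10, 2032.
Grades are due: Apr 10, 2032 + 15 days = Apr 25, 2032.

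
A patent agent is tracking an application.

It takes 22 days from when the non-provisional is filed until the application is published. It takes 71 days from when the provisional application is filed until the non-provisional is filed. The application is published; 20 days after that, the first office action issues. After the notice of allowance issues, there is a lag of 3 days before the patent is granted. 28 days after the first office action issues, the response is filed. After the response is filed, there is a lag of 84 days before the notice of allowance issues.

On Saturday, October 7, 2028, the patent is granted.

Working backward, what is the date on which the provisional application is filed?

Tuesday, February 22, 2028

The patent is granted: Oct 7, 2028.
The notice of allowance issues: Oct 7, 2028 − 3 days = Oct 4, 2028.
The response is filed: Oct 4, 2028 − 84 days = Jul 12, 2028.
The first office action issues: Jul 12, 2028 − 28 days = Jun 14, 2028.
The application is published: Jun 14, 2028 − 20 days = May 25, 2028.
The non-provisional is filed: May 25, 2028 − 22 days = May 3, 2028.
The provisional application is filed: May 3, 2028 − 71 days = Feb 22, 2028.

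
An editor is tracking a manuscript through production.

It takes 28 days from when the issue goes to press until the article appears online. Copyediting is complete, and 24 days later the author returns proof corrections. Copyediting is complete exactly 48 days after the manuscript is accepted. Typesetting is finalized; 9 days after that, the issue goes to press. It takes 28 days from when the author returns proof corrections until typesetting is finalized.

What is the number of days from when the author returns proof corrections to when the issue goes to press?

Causal path: the author returns proof corrections → typesetting is finalized → the issue goes to press.
Total delay along the path: 28 + 9 = 37 days.

37 days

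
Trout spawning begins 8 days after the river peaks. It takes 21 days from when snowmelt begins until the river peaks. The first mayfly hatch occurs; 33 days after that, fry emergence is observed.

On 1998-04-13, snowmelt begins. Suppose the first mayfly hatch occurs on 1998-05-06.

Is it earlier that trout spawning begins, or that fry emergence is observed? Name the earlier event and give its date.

Trout spawning begins — 1998-05-12

Snowmelt begins: Apr 13, 1998.
The river peaks: Apr 13, 1998 + 21 days = May 4, 1998.
Trout spawning begins: May 4, 1998 + 8 days = May 12, 1998.
The first mayfly hatch occurs: May 6, 1998.
Fry emergence is observed: May 6, 1998 + 33 days = Jun 8, 1998.
Comparing: trout spawning begins on May 12, 1998 vs fry emergence is observed on Jun 8, 1998. Earlier: trout spawning begins.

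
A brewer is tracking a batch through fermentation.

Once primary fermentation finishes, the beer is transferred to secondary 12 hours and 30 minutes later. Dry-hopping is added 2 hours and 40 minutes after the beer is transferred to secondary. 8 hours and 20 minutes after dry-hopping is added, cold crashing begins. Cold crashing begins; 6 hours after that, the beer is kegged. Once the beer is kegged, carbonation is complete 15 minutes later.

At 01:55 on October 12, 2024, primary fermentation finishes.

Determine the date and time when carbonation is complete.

Primary fermentation finishes: 01:55 Oct 12, 2024.
The beer is transferred to secondary: 01:55 Oct 12, 2024 + 12h30m = 14:25 Oct 12, 2024.
Dry-hopping is added: 14:25 Oct 12, 2024 + 2h40m = 17:05 Oct 12, 2024.
Cold crashing begins: 17:05 Oct 12, 2024 + 8h20m = 01:25 Oct 13, 2024.
The beer is kegged: 01:25 Oct 13, 2024 + 6h = 07:25 Oct 13, 2024.
Carbonation is complete: 07:25 Oct 13, 2024 + 15m = 07:40 Oct 13, 2024.

07:40 on October 13, 2024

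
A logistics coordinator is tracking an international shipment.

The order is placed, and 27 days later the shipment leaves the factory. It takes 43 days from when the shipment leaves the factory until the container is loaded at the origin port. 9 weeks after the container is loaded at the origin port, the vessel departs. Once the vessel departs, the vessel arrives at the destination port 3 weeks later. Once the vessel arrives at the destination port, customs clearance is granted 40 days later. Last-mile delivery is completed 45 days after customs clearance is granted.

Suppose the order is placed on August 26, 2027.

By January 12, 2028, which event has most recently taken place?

The order is placed: Aug 26, 2027.
The shipment leaves the factory: Aug 26, 2027 + 27 days = Sep 22, 2027.
The container is loaded at the origin port: Sep 22, 2027 + 43 days = Nov 4, 2027.
The vessel departs: Nov 4, 2027 + 9 weeks = Jan 6, 2028.
The vessel arrives at the destination port: Jan 6, 2028 + 3 weeks = Jan 27, 2028.
Customs clearance is granted: Jan 27, 2028 + 40 days = Mar 7, 2028.
Last-mile delivery is completed: Mar 7, 2028 + 45 days = Apr 21, 2028.
Jan 12, 2028 falls between when the vessel departs (Jan 6, 2028) and when the vessel arrives at the destination port (Jan 27, 2028).

The vessel departs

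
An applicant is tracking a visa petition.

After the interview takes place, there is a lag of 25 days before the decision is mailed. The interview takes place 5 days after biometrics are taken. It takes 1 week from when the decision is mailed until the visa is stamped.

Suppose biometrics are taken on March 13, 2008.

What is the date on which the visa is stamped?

April 19, 2008

Biometrics are taken: Mar 13, 2008.
The interview takes place: Mar 13, 2008 + 5 days = Mar 18, 2008.
The decision is mailed: Mar 18, 2008 + 25 days = Apr 12, 2008.
The visa is stamped: Apr 12, 2008 + 1 week = Apr 19, 2008.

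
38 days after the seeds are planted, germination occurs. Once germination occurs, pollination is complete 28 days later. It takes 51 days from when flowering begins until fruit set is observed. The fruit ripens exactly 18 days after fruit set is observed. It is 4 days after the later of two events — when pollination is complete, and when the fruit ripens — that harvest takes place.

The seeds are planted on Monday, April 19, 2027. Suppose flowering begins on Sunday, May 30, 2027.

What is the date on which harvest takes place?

Wednesday, August 11, 2027

The seeds are planted: Apr 19, 2027.
Germination occurs: Apr 19, 2027 + 38 days = May 27, 2027.
Pollination is complete: May 27, 2027 + 28 days = Jun 24, 2027.
Flowering begins: May 30, 2027.
Fruit set is observed: May 30, 2027 + 51 days = Jul 20, 2027.
The fruit ripens: Jul 20, 2027 + 18 days = Aug 7, 2027.
Both prerequisites met — pollination is complete (Jun 24, 2027), the fruit ripens (Aug 7, 2027); the later is Aug 7, 2027.
Harvest takes place: Aug 7, 2027 + 4 days = Aug 11, 2027.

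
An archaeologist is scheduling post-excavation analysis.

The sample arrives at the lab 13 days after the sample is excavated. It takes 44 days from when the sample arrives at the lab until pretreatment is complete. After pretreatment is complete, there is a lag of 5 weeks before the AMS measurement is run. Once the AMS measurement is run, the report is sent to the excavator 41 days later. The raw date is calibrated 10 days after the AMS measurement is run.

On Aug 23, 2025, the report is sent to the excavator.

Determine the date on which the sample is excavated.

Apr 12, 2025

The report is sent to the excavator: Aug 23, 2025.
The AMS measurement is run: Aug 23, 2025 − 41 days = Jul 13, 2025.
Pretreatment is complete: Jul 13, 2025 − 5 weeks = Jun 8, 2025.
The sample arrives at the lab: Jun 8, 2025 − 44 days = Apr 25, 2025.
The sample is excavated: Apr 25, 2025 − 13 days = Apr 12, 2025.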